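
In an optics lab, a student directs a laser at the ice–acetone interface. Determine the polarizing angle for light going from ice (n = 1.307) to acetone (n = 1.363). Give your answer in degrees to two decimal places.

tan θ_B = n₂/n₁ = 1.363/1.307 = 1.0428.
So θ_B = arctan 1.0428 = 46.20°.

θ_B ≈ 46.20°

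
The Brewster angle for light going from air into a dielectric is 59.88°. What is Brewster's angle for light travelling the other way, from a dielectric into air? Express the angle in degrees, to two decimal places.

θ_B' ≈ 30.12°

The two Brewster angles are complementary: θ_B' = 90° − θ_B = 90° − 59.88° = 30.12°.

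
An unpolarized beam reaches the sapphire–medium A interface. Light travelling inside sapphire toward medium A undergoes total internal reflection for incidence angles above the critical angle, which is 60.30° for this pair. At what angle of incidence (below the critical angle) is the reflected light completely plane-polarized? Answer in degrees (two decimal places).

sin θ_c = n₂/n₁, so n₂/n₁ = sin 60.30° = 0.8686.
Brewster: tan θ_B = n₂/n₁ = 0.8686.
θ_B = arctan(0.8686) = 40.98°.

θ_B ≈ 40.98°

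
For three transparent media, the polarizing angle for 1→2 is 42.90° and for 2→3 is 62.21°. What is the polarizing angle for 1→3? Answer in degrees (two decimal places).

tan θ_B(1→2) = n₂/n₁ = tan 42.90° = 0.9293.
tan θ_B(2→3) = n₃/n₂ = tan 62.21° = 1.8975.
So n₃/n₁ = (n₂/n₁)(n₃/n₂) = 0.9293 × 1.8975 = 1.7632.
θ_B(1→3) = arctan(1.7632) = 60.44°.

θ_B ≈ 60.44°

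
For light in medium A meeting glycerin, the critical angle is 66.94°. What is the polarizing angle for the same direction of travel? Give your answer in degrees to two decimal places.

At the critical angle sin θ_c = n₂/n₁, giving n₂/n₁ = sin 66.94° = 0.9201.
Then tan θ_B = n₂/n₁ = 0.9201, so θ_B = arctan 0.9201 = 42.62°.

θ_B ≈ 42.62°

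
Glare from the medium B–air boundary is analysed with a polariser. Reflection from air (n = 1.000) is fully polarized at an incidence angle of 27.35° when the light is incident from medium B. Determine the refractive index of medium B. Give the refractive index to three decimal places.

Brewster's law: tan θ_B = n₂/n₁ (light incident in medium B, refracted into air).
n₁ = n₂ / tan θ_B = 1.000 / tan 27.35° = 1.933.

n ≈ 1.933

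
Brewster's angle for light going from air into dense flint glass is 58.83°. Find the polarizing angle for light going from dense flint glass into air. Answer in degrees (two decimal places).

θ_B' ≈ 31.17°

tan θ_B' = n₁/n₂ = 1/tan θ_B, so θ_B' = 90° − θ_B.
θ_B' = 90° − 58.83° = 31.17°.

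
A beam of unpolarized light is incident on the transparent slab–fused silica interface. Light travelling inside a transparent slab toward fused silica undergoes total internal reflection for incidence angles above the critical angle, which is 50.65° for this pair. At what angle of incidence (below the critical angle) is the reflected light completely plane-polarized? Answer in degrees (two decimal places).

n₂/n₁ = sin θ_c = sin 50.65° = 0.7733.
tan θ_B equals the same ratio, so θ_B = arctan(0.7733) = 37.71°.

θ_B ≈ 37.71°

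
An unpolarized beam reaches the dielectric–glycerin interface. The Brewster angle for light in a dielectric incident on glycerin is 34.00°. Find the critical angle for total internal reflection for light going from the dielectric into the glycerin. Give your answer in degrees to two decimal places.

θ_c ≈ 42.42°

n₂/n₁ = tan 34.00° = 0.6745; the critical angle satisfies sin θ_c = n₂/n₁.
θ_c = arcsin(0.6745) = 42.42°.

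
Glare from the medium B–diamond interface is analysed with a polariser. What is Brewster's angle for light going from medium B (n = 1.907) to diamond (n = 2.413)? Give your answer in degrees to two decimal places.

θ_B ≈ 51.68°

Here n₂/n₁ = 2.413/1.907 = 1.2653, and Brewster's law gives tan θ_B = n₂/n₁.
θ_B = arctan(1.2653) = 51.68°.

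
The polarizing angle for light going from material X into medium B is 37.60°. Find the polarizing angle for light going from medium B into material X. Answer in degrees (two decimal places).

θ_B' ≈ 52.40°

tan θ_B' = n₁/n₂ = 1/tan θ_B, so θ_B' = 90° − θ_B.
θ_B' = 90° − 37.60° = 52.40°.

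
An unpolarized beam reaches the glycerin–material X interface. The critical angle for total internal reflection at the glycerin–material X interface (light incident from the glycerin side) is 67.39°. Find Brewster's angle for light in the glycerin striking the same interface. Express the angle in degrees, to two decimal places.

θ_B ≈ 42.71°

sin θ_c = n₂/n₁, so n₂/n₁ = sin 67.39° = 0.9231.
Brewster: tan θ_B = n₂/n₁ = 0.9231.
θ_B = arctan(0.9231) = 42.71°.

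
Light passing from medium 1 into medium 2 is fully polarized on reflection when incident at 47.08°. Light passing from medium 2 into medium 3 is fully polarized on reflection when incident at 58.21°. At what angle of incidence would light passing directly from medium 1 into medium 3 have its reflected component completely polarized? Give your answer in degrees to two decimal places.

θ_B ≈ 60.04°

tan θ_B(1→2) = n₂/n₁ = tan 47.08° = 1.0754.
tan θ_B(2→3) = n₃/n₂ = tan 58.21° = 1.6135.
Multiplying, n₃/n₁ = 1.0754 × 1.6135 = 1.7351, and θ_B(1→3) = arctan 1.7351 = 60.04°.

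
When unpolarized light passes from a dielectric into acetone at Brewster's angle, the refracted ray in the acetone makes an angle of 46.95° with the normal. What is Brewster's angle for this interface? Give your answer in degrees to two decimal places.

Brewster's condition makes the reflected and refracted beams perpendicular: θ_B + θ_t = 90°.
θ_B = 90° − 46.95° = 43.05°.

θ_B ≈ 43.05°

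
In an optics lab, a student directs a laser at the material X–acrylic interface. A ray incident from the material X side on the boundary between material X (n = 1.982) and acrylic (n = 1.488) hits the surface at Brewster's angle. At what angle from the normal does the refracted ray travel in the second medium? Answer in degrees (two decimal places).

θ_t ≈ 53.10°

θ_B = arctan(n₂/n₁) = arctan(1.488/1.982) = 36.90°.
Since θ_B + θ_t = 90° at Brewster incidence, θ_t = 90° − 36.90° = 53.10°.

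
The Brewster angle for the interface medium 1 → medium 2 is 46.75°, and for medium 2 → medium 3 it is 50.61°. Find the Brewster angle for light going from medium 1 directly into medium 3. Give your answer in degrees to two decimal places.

n₂/n₁ = tan 46.75° = 1.0630 and n₃/n₂ = tan 50.61° = 1.2179.
n₃/n₁ = 1.2946. Then tan θ_B(1→3) = n₃/n₁, so θ_B(1→3) = arctan(1.2946) = 52.32°.

θ_B ≈ 52.32°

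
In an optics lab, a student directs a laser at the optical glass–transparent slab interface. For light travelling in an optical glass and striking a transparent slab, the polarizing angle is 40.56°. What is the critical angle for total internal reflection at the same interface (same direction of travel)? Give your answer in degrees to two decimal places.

θ_c ≈ 58.86°

tan θ_B = n₂/n₁ = tan 40.56° = 0.8559.
Total internal reflection: sin θ_c = n₂/n₁ = 0.8559.
θ_c = arcsin(0.8559) = 58.86°.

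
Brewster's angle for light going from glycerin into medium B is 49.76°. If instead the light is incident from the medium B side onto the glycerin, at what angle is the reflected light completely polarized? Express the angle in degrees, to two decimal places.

tan θ_B' = n₁/n₂ = 1/tan θ_B, so θ_B' = 90° − θ_B.
θ_B' = 90° − 49.76° = 40.24°.

θ_B' ≈ 40.24°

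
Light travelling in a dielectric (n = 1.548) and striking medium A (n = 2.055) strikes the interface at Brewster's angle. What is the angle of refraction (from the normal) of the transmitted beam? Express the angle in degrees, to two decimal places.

θ_t ≈ 36.99°

θ_B = arctan(n₂/n₁) = arctan(2.055/1.548) = 53.01°.
The refracted ray is perpendicular to the reflected ray, so θ_t = 90° − θ_B = 36.99°.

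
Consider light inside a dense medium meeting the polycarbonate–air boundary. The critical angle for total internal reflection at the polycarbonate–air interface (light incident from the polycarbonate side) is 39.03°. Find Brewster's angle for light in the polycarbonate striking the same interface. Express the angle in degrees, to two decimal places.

θ_B ≈ 32.20°

At the critical angle sin θ_c = n₂/n₁, giving n₂/n₁ = sin 39.03° = 0.6297.
Then tan θ_B = n₂/n₁ = 0.6297, so θ_B = arctan 0.6297 = 32.20°.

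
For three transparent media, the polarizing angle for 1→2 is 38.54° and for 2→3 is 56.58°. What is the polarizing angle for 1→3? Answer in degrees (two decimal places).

tan θ_B(1→2) = n₂/n₁ = tan 38.54° = 0.7966.
tan θ_B(2→3) = n₃/n₂ = tan 56.58° = 1.5154.
n₃/n₁ = 1.2072. Then tan θ_B(1→3) = n₃/n₁, so θ_B(1→3) = arctan(1.2072) = 50.36°.

θ_B ≈ 50.36°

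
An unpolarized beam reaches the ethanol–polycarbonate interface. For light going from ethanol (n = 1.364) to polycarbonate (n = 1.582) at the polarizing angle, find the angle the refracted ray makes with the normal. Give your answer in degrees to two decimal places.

θ_B = arctan(n₂/n₁) = arctan(1.582/1.364) = 49.23°.
At Brewster's angle the reflected and refracted rays are perpendicular, so θ_t = 90° − θ_B = 90° − 49.23° = 40.77°.

θ_t ≈ 40.77°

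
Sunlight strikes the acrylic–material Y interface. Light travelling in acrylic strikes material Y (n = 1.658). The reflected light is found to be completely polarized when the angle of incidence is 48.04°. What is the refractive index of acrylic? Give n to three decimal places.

At the polarizing angle, tan θ_B = n₂/n₁ with n₁ on the incident side (acrylic) and n₂ on the transmitted side (material Y).
n₁ = n₂ / tan θ_B = 1.658 / tan 48.04° = 1.491.

n ≈ 1.491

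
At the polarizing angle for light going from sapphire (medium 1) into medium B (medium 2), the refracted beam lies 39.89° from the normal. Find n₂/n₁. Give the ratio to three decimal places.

θ_B + θ_t = 90°, so θ_B = 90° − 39.89° = 50.11°.
tan θ_B = n₂/n₁, so n₂/n₁ = tan 50.11° = 1.196.

n₂/n₁ ≈ 1.196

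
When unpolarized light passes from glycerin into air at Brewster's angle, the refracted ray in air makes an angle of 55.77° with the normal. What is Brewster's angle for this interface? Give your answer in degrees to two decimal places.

Since the reflected and refracted rays are at right angles at the polarizing angle, θ_B + θ_t = 90°.
So θ_B = 90° − θ_t = 90° − 55.77° = 34.23°.

θ_B ≈ 34.23°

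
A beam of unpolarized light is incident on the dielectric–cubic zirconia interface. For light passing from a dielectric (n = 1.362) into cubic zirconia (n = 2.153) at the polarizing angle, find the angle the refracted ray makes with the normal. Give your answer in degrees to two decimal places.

θ_t ≈ 32.32°

First find Brewster's angle: tan θ_B = 2.153/1.362 = 1.5808, giving θ_B = 57.68°.
The refracted ray is perpendicular to the reflected ray, so θ_t = 90° − θ_B = 32.32°.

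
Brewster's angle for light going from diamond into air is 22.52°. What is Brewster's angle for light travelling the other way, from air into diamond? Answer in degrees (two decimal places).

θ_B' ≈ 67.48°

tan θ_B' = n₁/n₂ = 1/tan θ_B, so θ_B' = 90° − θ_B.
θ_B' = 90° − 22.52° = 67.48°.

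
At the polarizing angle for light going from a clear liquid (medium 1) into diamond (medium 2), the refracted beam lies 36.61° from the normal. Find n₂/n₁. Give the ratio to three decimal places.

θ_B + θ_t = 90°, so θ_B = 90° − 36.61° = 53.39°.
Then n₂/n₁ = tan θ_B = tan 53.39° = 1.346.

n₂/n₁ ≈ 1.346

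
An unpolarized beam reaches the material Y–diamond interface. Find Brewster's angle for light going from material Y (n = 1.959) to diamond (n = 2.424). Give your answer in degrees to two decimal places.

θ_B ≈ 51.06°

tan θ_B = n₂/n₁ = 2.424/1.959 = 1.2374. Taking the arctangent, θ_B = 51.06°.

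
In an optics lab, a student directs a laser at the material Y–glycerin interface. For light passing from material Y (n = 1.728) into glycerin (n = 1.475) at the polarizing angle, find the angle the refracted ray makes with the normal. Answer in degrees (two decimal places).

θ_t ≈ 49.52°

θ_B = arctan(n₂/n₁) = arctan(1.475/1.728) = 40.48°.
Since θ_B + θ_t = 90° at Brewster incidence, θ_t = 90° − 40.48° = 49.52°.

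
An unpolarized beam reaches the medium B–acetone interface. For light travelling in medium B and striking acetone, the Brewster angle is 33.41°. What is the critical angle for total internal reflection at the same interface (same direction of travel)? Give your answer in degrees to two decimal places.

θ_c ≈ 41.27°

From Brewster, n₂/n₁ = tan θ_B = tan 33.41° = 0.6596.
Then sin θ_c = n₂/n₁ = 0.6596, so θ_c = arcsin 0.6596 = 41.27°.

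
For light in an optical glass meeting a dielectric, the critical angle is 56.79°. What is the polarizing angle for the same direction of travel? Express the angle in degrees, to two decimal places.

θ_B ≈ 39.92°

n₂/n₁ = sin θ_c = sin 56.79° = 0.8367.
tan θ_B equals the same ratio, so θ_B = arctan(0.8367) = 39.92°.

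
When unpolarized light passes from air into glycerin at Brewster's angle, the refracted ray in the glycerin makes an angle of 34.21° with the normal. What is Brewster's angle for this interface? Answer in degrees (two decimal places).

Brewster's condition makes the reflected and refracted beams perpendicular: θ_B + θ_t = 90°.
θ_B = 90° − 34.21° = 55.79°.

θ_B ≈ 55.79°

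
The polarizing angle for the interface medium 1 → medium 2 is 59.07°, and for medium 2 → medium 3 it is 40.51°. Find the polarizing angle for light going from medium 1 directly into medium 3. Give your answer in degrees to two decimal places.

Each Brewster angle gives a ratio: n₂/n₁ = tan 59.07° = 1.6689, n₃/n₂ = tan 40.51° = 0.8544.
So n₃/n₁ = (n₂/n₁)(n₃/n₂) = 1.6689 × 0.8544 = 1.4259.
θ_B(1→3) = arctan(1.4259) = 54.96°.

θ_B ≈ 54.96°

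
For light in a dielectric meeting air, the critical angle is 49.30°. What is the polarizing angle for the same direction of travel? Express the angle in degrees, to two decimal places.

θ_B ≈ 37.17°

At the critical angle sin θ_c = n₂/n₁, giving n₂/n₁ = sin 49.30° = 0.7581.
Then tan θ_B = n₂/n₁ = 0.7581, so θ_B = arctan 0.7581 = 37.17°.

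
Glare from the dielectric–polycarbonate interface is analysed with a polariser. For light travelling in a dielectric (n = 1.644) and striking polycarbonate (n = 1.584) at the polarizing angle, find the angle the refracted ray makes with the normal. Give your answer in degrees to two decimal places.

θ_t ≈ 46.06°

tan θ_B = n₂/n₁ = 1.584/1.644 = 0.9635, so θ_B = 43.94°.
At Brewster's angle the reflected and refracted rays are perpendicular, so θ_t = 90° − θ_B = 90° − 43.94° = 46.06°.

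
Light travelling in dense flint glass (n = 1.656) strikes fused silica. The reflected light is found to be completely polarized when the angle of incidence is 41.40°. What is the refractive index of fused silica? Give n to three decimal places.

Full polarization of the reflected beam means tan θ_B = n₂/n₁, where n₁ is the incident medium (dense flint glass).
n₂ = n₁ tan θ_B = 1.656 × tan 41.40° = 1.460.

n ≈ 1.460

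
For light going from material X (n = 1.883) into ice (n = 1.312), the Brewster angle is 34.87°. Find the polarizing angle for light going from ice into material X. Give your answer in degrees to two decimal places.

The two Brewster angles are complementary: θ_B' = 90° − θ_B = 90° − 34.87° = 55.13°.

θ_B' ≈ 55.13°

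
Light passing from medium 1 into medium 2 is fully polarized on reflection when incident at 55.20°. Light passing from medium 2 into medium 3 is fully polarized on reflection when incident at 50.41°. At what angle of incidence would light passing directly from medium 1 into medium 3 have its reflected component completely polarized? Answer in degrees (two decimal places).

n₂/n₁ = tan 55.20° = 1.4388 and n₃/n₂ = tan 50.41° = 1.2092.
Multiplying, n₃/n₁ = 1.4388 × 1.2092 = 1.7398, and θ_B(1→3) = arctan 1.7398 = 60.11°.

θ_B ≈ 60.11°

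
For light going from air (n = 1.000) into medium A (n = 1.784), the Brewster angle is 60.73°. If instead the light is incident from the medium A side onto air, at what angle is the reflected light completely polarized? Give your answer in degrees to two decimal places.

θ_B' ≈ 29.27°

Reversing the direction swaps n₁ and n₂, so tan θ_B' = 1/tan θ_B and θ_B' = 90° − θ_B.
Hence θ_B' = 90° − 60.73° = 29.27°.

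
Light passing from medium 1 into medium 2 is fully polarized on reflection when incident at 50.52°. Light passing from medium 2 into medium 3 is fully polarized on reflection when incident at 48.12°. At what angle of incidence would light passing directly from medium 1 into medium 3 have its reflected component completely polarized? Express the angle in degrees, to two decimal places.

θ_B ≈ 53.55°

tan θ_B(1→2) = n₂/n₁ = tan 50.52° = 1.2140.
tan θ_B(2→3) = n₃/n₂ = tan 48.12° = 1.1153.
So n₃/n₁ = (n₂/n₁)(n₃/n₂) = 1.2140 × 1.1153 = 1.3539.
θ_B(1→3) = arctan(1.3539) = 53.55°.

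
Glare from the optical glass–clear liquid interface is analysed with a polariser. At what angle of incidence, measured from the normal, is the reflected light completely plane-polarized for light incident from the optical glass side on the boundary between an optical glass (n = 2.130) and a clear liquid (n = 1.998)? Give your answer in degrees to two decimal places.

θ_B ≈ 43.17°

Here n₂/n₁ = 1.998/2.130 = 0.9380, and Brewster's law gives tan θ_B = n₂/n₁. Taking the arctangent, θ_B = 43.17°.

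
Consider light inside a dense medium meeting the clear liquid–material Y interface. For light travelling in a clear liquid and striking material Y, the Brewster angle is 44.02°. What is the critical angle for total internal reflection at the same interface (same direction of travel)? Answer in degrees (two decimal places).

From Brewster, n₂/n₁ = tan θ_B = tan 44.02° = 0.9664.
Then sin θ_c = n₂/n₁ = 0.9664, so θ_c = arcsin 0.9664 = 75.10°.

θ_c ≈ 75.10°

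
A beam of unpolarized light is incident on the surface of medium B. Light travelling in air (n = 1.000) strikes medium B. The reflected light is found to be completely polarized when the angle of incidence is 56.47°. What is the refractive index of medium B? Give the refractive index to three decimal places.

Brewster's law: tan θ_B = n₂/n₁ (light incident in air, refracted into medium B).
n₂ = n₁ tan θ_B = 1.000 × tan 56.47° = 1.509.

n ≈ 1.509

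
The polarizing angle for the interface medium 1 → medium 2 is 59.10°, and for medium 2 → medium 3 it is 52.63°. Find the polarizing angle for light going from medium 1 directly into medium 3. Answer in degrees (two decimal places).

Each Brewster angle gives a ratio: n₂/n₁ = tan 59.10° = 1.6709, n₃/n₂ = tan 52.63° = 1.3094.
Multiplying, n₃/n₁ = 1.6709 × 1.3094 = 2.1878, and θ_B(1→3) = arctan 2.1878 = 65.44°.

θ_B ≈ 65.44°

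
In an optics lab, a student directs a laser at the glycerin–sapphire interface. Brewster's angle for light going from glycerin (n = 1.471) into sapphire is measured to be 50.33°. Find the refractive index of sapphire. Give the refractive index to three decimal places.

n ≈ 1.774

Brewster's law: tan θ_B = n₂/n₁ (light incident in glycerin, refracted into sapphire).
n₂ = n₁ tan θ_B = 1.471 × tan 50.33° = 1.774.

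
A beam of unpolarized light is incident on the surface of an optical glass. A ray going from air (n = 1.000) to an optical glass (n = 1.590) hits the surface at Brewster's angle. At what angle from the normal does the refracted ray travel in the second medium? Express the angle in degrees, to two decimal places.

θ_t ≈ 32.17°

First find Brewster's angle: tan θ_B = 1.590/1.000 = 1.5900, giving θ_B = 57.83°.
At Brewster's angle the reflected and refracted rays are perpendicular, so θ_t = 90° − θ_B = 90° − 57.83° = 32.17°.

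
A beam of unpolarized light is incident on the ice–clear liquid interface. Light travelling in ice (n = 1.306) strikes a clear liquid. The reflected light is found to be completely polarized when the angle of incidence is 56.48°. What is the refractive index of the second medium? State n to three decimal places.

n ≈ 1.972

Brewster's law: tan θ_B = n₂/n₁ (light incident in ice, refracted into a clear liquid).
n₂ = n₁ tan θ_B = 1.306 × tan 56.48° = 1.972.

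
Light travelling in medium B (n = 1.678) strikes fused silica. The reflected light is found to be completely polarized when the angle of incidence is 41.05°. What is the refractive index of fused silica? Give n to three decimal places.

n ≈ 1.461

Full polarization of the reflected beam means tan θ_B = n₂/n₁, where n₁ is the incident medium (medium B).
n₂ = n₁ tan θ_B = 1.678 × tan 41.05° = 1.461.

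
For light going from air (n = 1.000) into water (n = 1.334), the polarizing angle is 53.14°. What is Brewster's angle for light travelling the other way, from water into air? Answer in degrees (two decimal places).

θ_B' ≈ 36.86°

Reversing the direction swaps n₁ and n₂, so tan θ_B' = 1/tan θ_B and θ_B' = 90° − θ_B.
Hence θ_B' = 90° − 53.14° = 36.86°.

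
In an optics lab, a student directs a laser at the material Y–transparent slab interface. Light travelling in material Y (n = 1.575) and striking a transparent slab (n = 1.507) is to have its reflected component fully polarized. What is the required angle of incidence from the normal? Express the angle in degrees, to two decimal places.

θ_B ≈ 43.74°

Brewster's condition: tan θ_B = n₂/n₁ = 1.507/1.575 = 0.9568. Taking the arctangent, θ_B = 43.74°.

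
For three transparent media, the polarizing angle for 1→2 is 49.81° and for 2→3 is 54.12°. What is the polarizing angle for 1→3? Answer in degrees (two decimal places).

θ_B ≈ 58.57°

tan θ_B(1→2) = n₂/n₁ = tan 49.81° = 1.1838.
tan θ_B(2→3) = n₃/n₂ = tan 54.12° = 1.3825.
So n₃/n₁ = (n₂/n₁)(n₃/n₂) = 1.1838 × 1.3825 = 1.6365.
θ_B(1→3) = arctan(1.6365) = 58.57°.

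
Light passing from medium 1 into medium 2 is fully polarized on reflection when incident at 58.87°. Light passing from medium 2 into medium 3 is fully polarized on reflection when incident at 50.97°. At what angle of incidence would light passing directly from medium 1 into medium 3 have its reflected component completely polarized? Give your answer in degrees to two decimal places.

tan θ_B(1→2) = n₂/n₁ = tan 58.87° = 1.6558.
tan θ_B(2→3) = n₃/n₂ = tan 50.97° = 1.2336.
So n₃/n₁ = (n₂/n₁)(n₃/n₂) = 1.6558 × 1.2336 = 2.0425.
θ_B(1→3) = arctan(2.0425) = 63.91°.

θ_B ≈ 63.91°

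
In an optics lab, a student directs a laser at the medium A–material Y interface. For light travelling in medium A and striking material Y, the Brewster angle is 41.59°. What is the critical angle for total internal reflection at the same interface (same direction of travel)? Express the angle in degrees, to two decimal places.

θ_c ≈ 62.56°

From Brewster, n₂/n₁ = tan θ_B = tan 41.59° = 0.8875.
Then sin θ_c = n₂/n₁ = 0.8875, so θ_c = arcsin 0.8875 = 62.56°.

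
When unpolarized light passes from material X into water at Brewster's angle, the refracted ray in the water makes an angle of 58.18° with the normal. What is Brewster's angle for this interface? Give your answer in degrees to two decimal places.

Brewster's condition makes the reflected and refracted beams perpendicular: θ_B + θ_t = 90°.
So θ_B = 90° − θ_t = 90° − 58.18° = 31.82°.

θ_B ≈ 31.82°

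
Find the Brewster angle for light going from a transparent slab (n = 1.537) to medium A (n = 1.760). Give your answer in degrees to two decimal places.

At Brewster's angle the reflected and refracted rays are perpendicular, which with Snell's law gives tan θ_B = n₂/n₁.
Here n₂/n₁ = 1.760/1.537 = 1.1451, and Brewster's law gives tan θ_B = n₂/n₁. Taking the arctangent, θ_B = 48.87°.

θ_B ≈ 48.87°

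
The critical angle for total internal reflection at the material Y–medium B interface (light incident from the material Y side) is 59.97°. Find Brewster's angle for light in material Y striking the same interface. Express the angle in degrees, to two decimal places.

θ_B ≈ 40.88°

At the critical angle sin θ_c = n₂/n₁, giving n₂/n₁ = sin 59.97° = 0.8658.
Then tan θ_B = n₂/n₁ = 0.8658, so θ_B = arctan 0.8658 = 40.88°.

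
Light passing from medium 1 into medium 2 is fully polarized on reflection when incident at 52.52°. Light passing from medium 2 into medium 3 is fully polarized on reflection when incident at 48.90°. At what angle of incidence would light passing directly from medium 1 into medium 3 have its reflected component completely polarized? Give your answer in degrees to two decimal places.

θ_B ≈ 56.22°

tan θ_B(1→2) = n₂/n₁ = tan 52.52° = 1.3042.
tan θ_B(2→3) = n₃/n₂ = tan 48.90° = 1.1463.
So n₃/n₁ = (n₂/n₁)(n₃/n₂) = 1.3042 × 1.1463 = 1.4950.
θ_B(1→3) = arctan(1.4950) = 56.22°.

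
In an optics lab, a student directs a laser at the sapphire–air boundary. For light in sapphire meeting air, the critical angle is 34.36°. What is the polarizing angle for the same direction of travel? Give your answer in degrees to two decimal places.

θ_B ≈ 29.44°

sin θ_c = n₂/n₁, so n₂/n₁ = sin 34.36° = 0.5644.
Brewster: tan θ_B = n₂/n₁ = 0.5644.
θ_B = arctan(0.5644) = 29.44°.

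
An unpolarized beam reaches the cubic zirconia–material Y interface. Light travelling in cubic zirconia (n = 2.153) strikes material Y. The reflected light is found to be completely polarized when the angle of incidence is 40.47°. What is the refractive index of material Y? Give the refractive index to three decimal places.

n ≈ 1.837

At the Brewster angle, tan θ_B = n₂/n₁ with n₁ on the incident side (cubic zirconia) and n₂ on the transmitted side (material Y).
n₂ = n₁ tan θ_B = 2.153 × tan 40.47° = 1.837.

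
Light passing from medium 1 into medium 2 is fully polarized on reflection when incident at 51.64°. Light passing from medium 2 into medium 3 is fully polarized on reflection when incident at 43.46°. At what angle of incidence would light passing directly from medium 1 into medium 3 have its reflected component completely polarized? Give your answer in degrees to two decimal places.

θ_B ≈ 50.13°

n₂/n₁ = tan 51.64° = 1.2635 and n₃/n₂ = tan 43.46° = 0.9476.
So n₃/n₁ = (n₂/n₁)(n₃/n₂) = 1.2635 × 0.9476 = 1.1973.
θ_B(1→3) = arctan(1.1973) = 50.13°.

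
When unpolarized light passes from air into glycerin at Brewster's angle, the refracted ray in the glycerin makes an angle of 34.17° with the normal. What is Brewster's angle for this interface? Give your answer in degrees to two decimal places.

At Brewster's angle the reflected and refracted rays are perpendicular, so θ_B + θ_t = 90°.
So θ_B = 90° − θ_t = 90° − 34.17° = 55.83°.

θ_B ≈ 55.83°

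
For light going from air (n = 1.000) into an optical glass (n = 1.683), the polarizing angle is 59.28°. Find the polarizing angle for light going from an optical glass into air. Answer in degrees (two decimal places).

Reversing the direction swaps n₁ and n₂, so tan θ_B' = 1/tan θ_B and θ_B' = 90° − θ_B.
Hence θ_B' = 90° − 59.28° = 30.72°.

θ_B' ≈ 30.72°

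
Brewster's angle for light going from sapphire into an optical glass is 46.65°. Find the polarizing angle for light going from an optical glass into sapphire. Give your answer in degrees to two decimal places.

θ_B' ≈ 43.35°

tan θ_B' = n₁/n₂ = 1/tan θ_B, so θ_B' = 90° − θ_B.
θ_B' = 90° − 46.65° = 43.35°.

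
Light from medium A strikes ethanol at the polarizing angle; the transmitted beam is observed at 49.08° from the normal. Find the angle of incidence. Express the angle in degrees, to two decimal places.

θ_B ≈ 40.92°

Since the reflected and refracted rays are at right angles at the polarizing angle, θ_B + θ_t = 90°.
So θ_B = 90° − θ_t = 90° − 49.08° = 40.92°.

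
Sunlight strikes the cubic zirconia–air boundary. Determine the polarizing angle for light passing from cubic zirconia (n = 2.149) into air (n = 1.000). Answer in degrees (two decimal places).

θ_B ≈ 24.95°

The reflected p-component vanishes when tan θ_B = n₂/n₁.
tan θ_B = n₂/n₁ = 1.000/2.149 = 0.4653.
θ_B = arctan(0.4653) = 24.95°.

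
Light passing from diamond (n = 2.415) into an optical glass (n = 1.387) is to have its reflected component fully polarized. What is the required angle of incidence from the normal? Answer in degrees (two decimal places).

Here n₂/n₁ = 1.387/2.415 = 0.5743, and Brewster's law gives tan θ_B = n₂/n₁. Taking the arctangent, θ_B = 29.87°.

θ_B ≈ 29.87°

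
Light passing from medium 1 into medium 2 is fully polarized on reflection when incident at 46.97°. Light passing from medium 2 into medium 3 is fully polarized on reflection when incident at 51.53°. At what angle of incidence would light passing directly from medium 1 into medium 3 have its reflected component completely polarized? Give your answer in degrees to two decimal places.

tan θ_B(1→2) = n₂/n₁ = tan 46.97° = 1.0712.
tan θ_B(2→3) = n₃/n₂ = tan 51.53° = 1.2585.
Multiplying, n₃/n₁ = 1.0712 × 1.2585 = 1.3482, and θ_B(1→3) = arctan 1.3482 = 53.43°.

θ_B ≈ 53.43°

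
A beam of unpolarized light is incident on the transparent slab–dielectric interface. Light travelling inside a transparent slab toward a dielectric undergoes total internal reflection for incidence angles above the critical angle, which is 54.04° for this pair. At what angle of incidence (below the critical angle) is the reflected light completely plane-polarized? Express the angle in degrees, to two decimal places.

sin θ_c = n₂/n₁, so n₂/n₁ = sin 54.04° = 0.8094.
Brewster: tan θ_B = n₂/n₁ = 0.8094.
θ_B = arctan(0.8094) = 38.99°.

θ_B ≈ 38.99°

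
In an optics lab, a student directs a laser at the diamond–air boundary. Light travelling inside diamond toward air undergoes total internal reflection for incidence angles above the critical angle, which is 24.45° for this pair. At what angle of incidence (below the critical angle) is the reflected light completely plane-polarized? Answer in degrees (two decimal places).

θ_B ≈ 22.48°

At the critical angle sin θ_c = n₂/n₁, giving n₂/n₁ = sin 24.45° = 0.4139.
Then tan θ_B = n₂/n₁ = 0.4139, so θ_B = arctan 0.4139 = 22.48°.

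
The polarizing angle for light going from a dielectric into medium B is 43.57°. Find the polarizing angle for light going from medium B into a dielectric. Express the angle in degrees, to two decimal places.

θ_B' ≈ 46.43°

tan θ_B' = n₁/n₂ = 1/tan θ_B, so θ_B' = 90° − θ_B.
θ_B' = 90° − 43.57° = 46.43°.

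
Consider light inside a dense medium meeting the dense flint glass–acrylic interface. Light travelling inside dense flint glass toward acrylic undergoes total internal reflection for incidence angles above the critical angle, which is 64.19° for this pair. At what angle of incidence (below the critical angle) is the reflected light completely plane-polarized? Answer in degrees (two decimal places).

n₂/n₁ = sin θ_c = sin 64.19° = 0.9002.
tan θ_B equals the same ratio, so θ_B = arctan(0.9002) = 41.99°.

θ_B ≈ 41.99°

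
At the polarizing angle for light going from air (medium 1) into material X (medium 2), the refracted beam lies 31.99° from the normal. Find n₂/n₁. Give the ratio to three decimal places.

θ_B + θ_t = 90°, so θ_B = 90° − 31.99° = 58.01°.
tan θ_B = n₂/n₁, so n₂/n₁ = tan 58.01° = 1.601.

n₂/n₁ ≈ 1.601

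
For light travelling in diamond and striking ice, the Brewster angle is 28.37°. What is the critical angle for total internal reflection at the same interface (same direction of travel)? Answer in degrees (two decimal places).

θ_c ≈ 32.69°

tan θ_B = n₂/n₁ = tan 28.37° = 0.5400.
Total internal reflection: sin θ_c = n₂/n₁ = 0.5400.
θ_c = arcsin(0.5400) = 32.69°.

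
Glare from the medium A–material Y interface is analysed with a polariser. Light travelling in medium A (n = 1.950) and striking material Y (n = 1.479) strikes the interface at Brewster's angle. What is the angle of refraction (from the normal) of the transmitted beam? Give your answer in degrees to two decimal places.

θ_t ≈ 52.82°

First find Brewster's angle: tan θ_B = 1.479/1.950 = 0.7585, giving θ_B = 37.18°.
Since θ_B + θ_t = 90° at Brewster incidence, θ_t = 90° − 37.18° = 52.82°.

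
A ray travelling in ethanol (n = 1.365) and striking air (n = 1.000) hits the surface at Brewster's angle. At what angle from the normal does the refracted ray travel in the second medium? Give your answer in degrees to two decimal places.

First find Brewster's angle: tan θ_B = 1.000/1.365 = 0.7326, giving θ_B = 36.23°.
At Brewster's angle the reflected and refracted rays are perpendicular, so θ_t = 90° − θ_B = 90° − 36.23° = 53.77°.

θ_t ≈ 53.77°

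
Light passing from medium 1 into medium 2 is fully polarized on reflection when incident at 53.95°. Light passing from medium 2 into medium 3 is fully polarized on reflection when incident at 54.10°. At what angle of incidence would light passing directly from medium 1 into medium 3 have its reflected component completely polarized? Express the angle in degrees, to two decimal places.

θ_B ≈ 62.22°

n₂/n₁ = tan 53.95° = 1.3739 and n₃/n₂ = tan 54.10° = 1.3814.
n₃/n₁ = 1.8979. Then tan θ_B(1→3) = n₃/n₁, so θ_B(1→3) = arctan(1.8979) = 62.22°.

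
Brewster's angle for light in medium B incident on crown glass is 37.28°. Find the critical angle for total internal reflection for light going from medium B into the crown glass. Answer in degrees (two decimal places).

n₂/n₁ = tan 37.28° = 0.7612; the critical angle satisfies sin θ_c = n₂/n₁.
θ_c = arcsin(0.7612) = 49.57°.

θ_c ≈ 49.57°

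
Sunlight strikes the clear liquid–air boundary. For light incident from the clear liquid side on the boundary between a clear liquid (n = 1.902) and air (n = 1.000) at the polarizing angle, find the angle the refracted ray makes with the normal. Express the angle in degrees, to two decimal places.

First find Brewster's angle: tan θ_B = 1.000/1.902 = 0.5258, giving θ_B = 27.73°.
Since θ_B + θ_t = 90° at Brewster incidence, θ_t = 90° − 27.73° = 62.27°.

θ_t ≈ 62.27°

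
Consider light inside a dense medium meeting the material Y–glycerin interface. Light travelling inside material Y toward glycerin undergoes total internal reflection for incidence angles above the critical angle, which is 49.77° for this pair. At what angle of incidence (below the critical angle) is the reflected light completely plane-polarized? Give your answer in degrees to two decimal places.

θ_B ≈ 37.36°

sin θ_c = n₂/n₁, so n₂/n₁ = sin 49.77° = 0.7635.
Brewster: tan θ_B = n₂/n₁ = 0.7635.
θ_B = arctan(0.7635) = 37.36°.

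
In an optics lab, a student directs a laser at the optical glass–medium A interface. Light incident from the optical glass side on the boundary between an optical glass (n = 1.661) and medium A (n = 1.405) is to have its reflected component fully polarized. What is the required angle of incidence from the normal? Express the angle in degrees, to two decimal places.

θ_B ≈ 40.23°

Brewster's condition: tan θ_B = n₂/n₁ = 1.405/1.661 = 0.8459. Taking the arctangent, θ_B = 40.23°.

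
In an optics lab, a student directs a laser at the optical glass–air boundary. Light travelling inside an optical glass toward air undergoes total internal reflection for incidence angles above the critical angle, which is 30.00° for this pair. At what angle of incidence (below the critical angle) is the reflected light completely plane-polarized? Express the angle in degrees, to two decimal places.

At the critical angle sin θ_c = n₂/n₁, giving n₂/n₁ = sin 30.00° = 0.5000.
Then tan θ_B = n₂/n₁ = 0.5000, so θ_B = arctan 0.5000 = 26.57°.

θ_B ≈ 26.57°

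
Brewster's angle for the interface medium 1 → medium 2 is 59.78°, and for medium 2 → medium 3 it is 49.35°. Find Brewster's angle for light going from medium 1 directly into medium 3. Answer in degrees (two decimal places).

Each Brewster angle gives a ratio: n₂/n₁ = tan 59.78° = 1.7168, n₃/n₂ = tan 49.35° = 1.1647.
n₃/n₁ = 1.9995. Then tan θ_B(1→3) = n₃/n₁, so θ_B(1→3) = arctan(1.9995) = 63.43°.

θ_B ≈ 63.43°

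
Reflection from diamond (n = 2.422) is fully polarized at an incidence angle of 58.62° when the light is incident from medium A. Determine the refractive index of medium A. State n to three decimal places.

n ≈ 1.477

Full polarization of the reflected beam means tan θ_B = n₂/n₁, where n₁ is the incident medium (medium A).
n₁ = n₂ / tan θ_B = 2.422 / tan 58.62° = 1.477.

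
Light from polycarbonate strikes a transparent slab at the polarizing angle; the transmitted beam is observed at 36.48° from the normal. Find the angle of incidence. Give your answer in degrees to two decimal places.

Since the reflected and refracted rays are at right angles at the polarizing angle, θ_B + θ_t = 90°.
So θ_B = 90° − θ_t = 90° − 36.48° = 53.52°.

θ_B ≈ 53.52°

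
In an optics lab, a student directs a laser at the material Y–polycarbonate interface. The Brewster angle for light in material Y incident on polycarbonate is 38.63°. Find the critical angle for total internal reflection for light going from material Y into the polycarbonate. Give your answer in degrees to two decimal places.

From Brewster, n₂/n₁ = tan θ_B = tan 38.63° = 0.7991.
Then sin θ_c = n₂/n₁ = 0.7991, so θ_c = arcsin 0.7991 = 53.05°.

θ_c ≈ 53.05°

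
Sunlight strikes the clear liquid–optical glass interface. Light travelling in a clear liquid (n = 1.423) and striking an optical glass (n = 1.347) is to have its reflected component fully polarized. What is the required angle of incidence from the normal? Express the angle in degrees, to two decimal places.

At Brewster's angle the reflected and refracted rays are perpendicular, which with Snell's law gives tan θ_B = n₂/n₁.
Here n₂/n₁ = 1.347/1.423 = 0.9466, and Brewster's law gives tan θ_B = n₂/n₁.
So θ_B = arctan 0.9466 = 43.43°.

θ_B ≈ 43.43°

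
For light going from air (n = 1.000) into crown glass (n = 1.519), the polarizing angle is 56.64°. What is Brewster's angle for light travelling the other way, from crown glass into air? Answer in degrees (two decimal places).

tan θ_B' = n₁/n₂ = 1/tan θ_B, so θ_B' = 90° − θ_B.
θ_B' = 90° − 56.64° = 33.36°.

θ_B' ≈ 33.36°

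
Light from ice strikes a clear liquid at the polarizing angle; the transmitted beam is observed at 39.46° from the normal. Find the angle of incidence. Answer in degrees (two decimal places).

Brewster's condition makes the reflected and refracted beams perpendicular: θ_B + θ_t = 90°.
θ_B = 90° − 39.46° = 50.54°.

θ_B ≈ 50.54°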